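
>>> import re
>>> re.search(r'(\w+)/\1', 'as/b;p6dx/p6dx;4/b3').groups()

('p6dx',)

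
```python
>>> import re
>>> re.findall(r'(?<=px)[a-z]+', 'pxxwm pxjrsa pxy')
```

Because the assertion is zero-width, the text it checks is not consumed and won't appear in the result.
With no groups in the pattern, `findall` gives back each whole match — 3 here.

['xwm', 'jrsa', 'y']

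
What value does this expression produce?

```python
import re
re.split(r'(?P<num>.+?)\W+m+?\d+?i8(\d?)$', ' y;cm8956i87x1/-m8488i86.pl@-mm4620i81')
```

['', ' y;cm8956i87x1/-m8488i86.pl', '1', '']

A `+?`/`*?`/`{m,n}?` starts at its minimum and grows only as far as needed for what follows to match.
With a capturing group present, the delimiter's captured portion is kept in the result list.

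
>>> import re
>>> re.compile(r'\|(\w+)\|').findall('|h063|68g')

['h063']

Matches: at [0:6] match '|h063|', group 1 = 'h063'.
One capturing group, so `findall` returns just the captured substring from the one match — 1 in all.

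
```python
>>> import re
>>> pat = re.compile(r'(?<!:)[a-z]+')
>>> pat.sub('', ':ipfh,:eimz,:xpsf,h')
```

Because the assertion is negative and zero-width, positions next to the forbidden text are skipped.
Matches: at [2:5] → 'pfh'; at [8:11] → 'imz'; at [14:17] → 'psf'; at [18:19] → 'h'.
Each match is replaced by ''.

':i,:e,:x,'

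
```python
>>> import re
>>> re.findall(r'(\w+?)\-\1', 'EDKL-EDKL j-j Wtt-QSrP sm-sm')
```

['EDKL', 'j', 'sm']

A backreference is literal: `\1` must see the identical characters the first group matched.
Walking the string: at [0:9] match 'EDKL-EDKL', group 1 = 'EDKL'; at [10:13] match 'j-j', group 1 = 'j'; at [23:28] match 'sm-sm', group 1 = 'sm'.
One capturing group, so `findall` returns just the captured substring from each match — 3 in all.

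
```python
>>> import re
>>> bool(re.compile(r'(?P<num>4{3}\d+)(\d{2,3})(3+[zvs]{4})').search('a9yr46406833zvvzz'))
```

False

Pattern: exactly 3 of the literal '4', then one or more of a digit (captured as 'num'); then 2 to 3 of a digit (captured); then one or more of the literal '3', then exactly 4 of one of [zvs] (captured).
`search` walks the string left to right and returns the first match it finds.
Here the pattern never matches, so the call returns None, and `bool(None)` is False.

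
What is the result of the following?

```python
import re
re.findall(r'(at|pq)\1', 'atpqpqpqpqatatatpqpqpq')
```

After group 1 captures some text, `\1` only succeeds where that same text appears again.
With a single group, `findall` returns only what that group captured — 4 items.

['pq', 'pq', 'at', 'pq']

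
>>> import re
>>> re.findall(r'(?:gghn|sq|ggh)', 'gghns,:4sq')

`|` is ordered: at each position the engine commits to the first alternative that works.
Matches: at [0:4] → 'gghn'; at [8:10] → 'sq'.
Since nothing is captured, `findall` lists the 2 matched substrings directly.

['gghn', 'sq']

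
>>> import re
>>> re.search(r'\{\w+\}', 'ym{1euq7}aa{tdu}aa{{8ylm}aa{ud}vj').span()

The match spans [2:9] → '{1euq7}'.

(2, 9)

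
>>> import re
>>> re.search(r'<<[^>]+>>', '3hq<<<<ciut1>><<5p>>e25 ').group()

'<<<<ciut1>>'

`search` walks the string left to right and returns the first match it finds.
The match spans [3:14] → '<<<<ciut1>>'.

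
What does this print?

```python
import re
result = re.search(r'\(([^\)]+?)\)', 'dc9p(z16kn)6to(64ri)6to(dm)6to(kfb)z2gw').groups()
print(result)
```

('z16kn',)

The match spans [4:11] → '(z16kn)'.
Captured: group 1 = 'z16kn'.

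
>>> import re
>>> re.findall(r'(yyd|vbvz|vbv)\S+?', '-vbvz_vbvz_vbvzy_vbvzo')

`|` is ordered: at each position the engine commits to the first alternative that works.
Scanning left to right: at [1:6] match 'vbvz_', group 1 = 'vbvz'; at [6:11] match 'vbvz_', group 1 = 'vbvz'; at [11:16] match 'vbvzy', group 1 = 'vbvz'; at [17:22] match 'vbvzo', group 1 = 'vbvz'.
With a single group, `findall` returns only what that group captured — 4 items.

['vbvz', 'vbvz', 'vbvz', 'vbvz']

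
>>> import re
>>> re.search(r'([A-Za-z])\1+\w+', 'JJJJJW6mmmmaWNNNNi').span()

(0, 18)

The backreference `\1` re-matches whatever the first group consumed, character for character.
Unlike `match`, `search` isn't anchored — it looks for the pattern anywhere in the string.
The match spans [0:18] → 'JJJJJW6mmmmaWNNNNi'.
Captured: group 1 = 'J'.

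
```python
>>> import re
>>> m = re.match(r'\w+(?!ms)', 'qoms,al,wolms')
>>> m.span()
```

`match` is anchored at position 0; if the pattern doesn't fit there, it returns None.
The match spans [0:4] → 'qoms'.

(0, 4)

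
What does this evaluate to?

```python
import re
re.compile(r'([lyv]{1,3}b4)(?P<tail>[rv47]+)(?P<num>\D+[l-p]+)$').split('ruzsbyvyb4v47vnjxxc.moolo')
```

['ruzsb', 'yvyb4', 'v47v', 'njxxc.moolo', '']

The pattern matches 1 to 3 of one of [lyv], then the literal 'b4' (captured); then one or more of one of [rv47] (captured as 'tail'); then one or more of a non-digit, then one or more of a character in [l-p] (captured as 'num'); then anchored at the end.
Matches to split on: at [5:25] → 'yvyb4v47vnjxxc.moolo'.
`re.split` interleaves the captured-group text with the surrounding fragments.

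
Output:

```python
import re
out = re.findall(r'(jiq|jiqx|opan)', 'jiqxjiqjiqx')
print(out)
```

['jiq', 'jiq', 'jiq']

Alternation tries branches left to right and keeps the first one that lets the overall match succeed at that position.
Walking the string: at [0:3] match 'jiq', group 1 = 'jiq'; at [4:7] match 'jiq', group 1 = 'jiq'; at [7:10] match 'jiq', group 1 = 'jiq'.
`findall` collects group 1 from each match (3 total).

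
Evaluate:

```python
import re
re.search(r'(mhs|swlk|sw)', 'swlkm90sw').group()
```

Alternation tries branches left to right and keeps the first one that lets the overall match succeed at that position.
`re.search` scans for the first position where the pattern succeeds.
The match spans [0:4] → 'swlk'.
Captured: group 1 = 'swlk'.

'swlk'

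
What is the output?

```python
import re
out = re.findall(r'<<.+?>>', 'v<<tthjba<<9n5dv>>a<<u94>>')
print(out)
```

A non-greedy quantifier consumes as few characters as it can — just enough that the remainder of the pattern still matches from where it stops; whatever follows it matches normally.
Walking the string: at [1:18] → '<<tthjba<<9n5dv>>'; at [19:26] → '<<u94>>'.
No capturing groups, so `findall` returns the 2 full match strings.

['<<tthjba<<9n5dv>>', '<<u94>>']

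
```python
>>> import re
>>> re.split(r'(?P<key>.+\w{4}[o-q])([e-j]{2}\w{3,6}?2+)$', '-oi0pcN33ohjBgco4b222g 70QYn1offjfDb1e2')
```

['', '-oi0pcN33ohjBgco4b222g 70QYn1o', 'ffjfDb1e2', '']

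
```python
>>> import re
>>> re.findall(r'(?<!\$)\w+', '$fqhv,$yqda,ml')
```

['qhv', 'qda', 'ml']

Because the assertion is negative and zero-width, positions next to the forbidden text are skipped.
Scanning left to right: at [2:5] → 'qhv'; at [8:11] → 'qda'; at [12:14] → 'ml'.
`findall` yields the raw match text (3 of them) because the pattern has no groups.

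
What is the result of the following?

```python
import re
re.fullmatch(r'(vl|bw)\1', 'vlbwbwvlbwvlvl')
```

None

`\1` is not a pattern — it's the concrete string captured by group 1, re-applied verbatim.
`re.fullmatch` requires the pattern to consume the entire string.
Here the pattern can't cover the whole string, so the call returns None.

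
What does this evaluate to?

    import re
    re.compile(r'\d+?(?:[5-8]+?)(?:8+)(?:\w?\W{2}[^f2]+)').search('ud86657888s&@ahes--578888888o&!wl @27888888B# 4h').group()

The match spans [2:35] → '86657888s&@ahes--578888888o&!wl @'.

'86657888s&@ahes--578888888o&!wl @'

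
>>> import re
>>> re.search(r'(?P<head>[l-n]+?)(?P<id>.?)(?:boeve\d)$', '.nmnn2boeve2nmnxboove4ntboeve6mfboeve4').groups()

Pattern: one or more of a character in [l-n] (lazy) (captured as 'head'); then optionally any character (captured as 'id'); then the literal 'boe', then the literal 've', then a digit (non-capturing group); then anchored at the end.
`search` walks the string left to right and returns the first match it finds.
The match spans [30:38] → 'mfboeve4'.
Captured: group 1 = 'm', group 2 = 'f'.

('m', 'f')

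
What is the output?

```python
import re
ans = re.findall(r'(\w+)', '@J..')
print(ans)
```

This matches one or more of a word character (captured).
With a single group, `findall` returns only what that group captured — 1 item.

['J']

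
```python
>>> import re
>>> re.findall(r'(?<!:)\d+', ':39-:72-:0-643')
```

A negative assertion filters positions out without eating any characters.
Matches: at [2:3] → '9'; at [6:7] → '2'; at [11:14] → '643'.
No capturing groups, so `findall` returns the 3 full match strings.

['9', '2', '643']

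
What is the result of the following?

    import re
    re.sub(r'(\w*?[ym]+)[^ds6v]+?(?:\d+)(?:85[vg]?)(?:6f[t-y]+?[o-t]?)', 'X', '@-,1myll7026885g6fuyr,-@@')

With the lazy modifier that quantifier settles for the fewest repetitions that let the rest of the pattern succeed (the atoms after it are unaffected and can still be greedy).
`sub` substitutes 'X' at each match site.

'@-,Xyr,-@@'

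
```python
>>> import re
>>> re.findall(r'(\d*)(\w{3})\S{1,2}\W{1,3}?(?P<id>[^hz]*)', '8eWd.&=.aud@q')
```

[('8', 'eWd', '.aud@q')]

The pattern matches zero or more of a digit (captured); then exactly 3 of a word character (captured); then 1 to 2 of a non-whitespace character, then 1 to 3 of a non-word character (lazy); then zero or more of any character except [hz] (captured as 'id').
A non-greedy quantifier consumes as few characters as it can — just enough that the remainder of the pattern still matches from where it stops; whatever follows it matches normally.
Scanning left to right: at [0:13] match '8eWd.&=.aud@q', groups = ('8', 'eWd', '.aud@q').
3 groups means the one result is a tuple of 3 captured strings — 1 here.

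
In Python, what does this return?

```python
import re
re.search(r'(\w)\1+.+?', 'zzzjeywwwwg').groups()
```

`\1` has to match the exact text group 1 already captured.
`re.search` tries every starting position until one works.
The match spans [0:4] → 'zzzj'.
Captured: group 1 = 'z'.

('z',)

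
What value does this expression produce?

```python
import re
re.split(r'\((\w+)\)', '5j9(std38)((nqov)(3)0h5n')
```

['5j9', 'std38', '(', 'nqov', '', '3', '0h5n']

Matches to split on: at [3:10] → '(std38)'; at [11:17] → '(nqov)'; at [17:20] → '(3)'.
With a capturing group present, the delimiter's captured portion is kept in the result list.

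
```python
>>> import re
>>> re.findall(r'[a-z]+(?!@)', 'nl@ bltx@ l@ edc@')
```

['n', 'blt', 'ed']

The negative lookaround is zero-width — it rules out positions where the adjacent text would match, without consuming anything.
With no groups in the pattern, `findall` gives back each whole match — 3 here.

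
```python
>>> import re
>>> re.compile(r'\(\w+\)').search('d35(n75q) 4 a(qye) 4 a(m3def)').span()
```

(3, 9)

The match spans [3:9] → '(n75q)'.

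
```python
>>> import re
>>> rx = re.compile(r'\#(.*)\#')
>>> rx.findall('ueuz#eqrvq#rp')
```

['eqrvq']

One capturing group, so `findall` returns just the captured substring from the one match — 1 in all.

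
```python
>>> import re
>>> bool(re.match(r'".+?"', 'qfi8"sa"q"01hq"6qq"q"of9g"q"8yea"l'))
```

False

With `match`, the pattern is implicitly anchored at the beginning.
Here the pattern fails at index 0, so the call returns None, and `bool(None)` is False.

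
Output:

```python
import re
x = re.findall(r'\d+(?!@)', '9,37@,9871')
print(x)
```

['9', '3', '9871']

The negative lookahead/lookbehind blocks any match where the forbidden context is present.
`findall` yields the raw match text (3 of them) because the pattern has no groups.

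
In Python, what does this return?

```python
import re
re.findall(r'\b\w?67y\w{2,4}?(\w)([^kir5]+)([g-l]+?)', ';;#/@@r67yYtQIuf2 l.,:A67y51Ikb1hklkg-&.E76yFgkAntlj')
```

[('Q', 'Iuf2 ', 'l'), ('k', 'b1h', 'k')]

This matches a word boundary (`\b`, zero-width); then optionally a word character, then the literal '67y', then 2 to 4 of a word character (lazy); then a word character (captured); then one or more of any character except [kir5] (captured); then one or more of a character in [g-l] (lazy) (captured).
With the lazy modifier that quantifier settles for the fewest repetitions that let the rest of the pattern succeed (the atoms after it are unaffected and can still be greedy).
Matches: at [6:19] match 'r67yYtQIuf2 l', groups = ('Q', 'Iuf2 ', 'l'); at [22:34] match 'A67y51Ikb1hk', groups = ('k', 'b1h', 'k').
With 3 capturing groups, `findall` returns a 3-tuple per match.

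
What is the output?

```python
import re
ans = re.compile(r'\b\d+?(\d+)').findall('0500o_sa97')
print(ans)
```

A `+?`/`*?`/`{m,n}?` starts at its minimum and grows only as far as needed for what follows to match.
One capturing group, so `findall` returns just the captured substring from the one match — 1 in all.

['500']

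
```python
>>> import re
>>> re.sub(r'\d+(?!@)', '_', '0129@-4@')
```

'_9@-4@'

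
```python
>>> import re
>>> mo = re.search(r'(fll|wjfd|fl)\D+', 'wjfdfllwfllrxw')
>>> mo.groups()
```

The match spans [0:14] → 'wjfdfllwfllrxw'.
Captured: group 1 = 'wjfd'.

('wjfd',)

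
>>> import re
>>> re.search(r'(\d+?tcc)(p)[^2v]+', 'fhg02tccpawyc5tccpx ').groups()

('02tcc', 'p')

The match spans [3:20] → '02tccpawyc5tccpx '.
Captured: group 1 = '02tcc', group 2 = 'p'.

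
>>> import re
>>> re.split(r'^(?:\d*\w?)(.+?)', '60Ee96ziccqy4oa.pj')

['', 'e', '96ziccqy4oa.pj']

Pattern: anchored at the start of the string; then zero or more of a digit, then optionally a word character (non-capturing group); then one or more of any character (lazy) (captured).
A `+?`/`*?`/`{m,n}?` starts at its minimum and grows only as far as needed for what follows to match.
Matches to split on: at [0:4] → '60Ee'.
Because the pattern has a capturing group, `split` also inserts each captured text between the pieces.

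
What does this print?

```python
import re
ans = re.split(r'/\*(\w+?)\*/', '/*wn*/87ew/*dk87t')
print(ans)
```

['', 'wn', '87ew/*dk87t']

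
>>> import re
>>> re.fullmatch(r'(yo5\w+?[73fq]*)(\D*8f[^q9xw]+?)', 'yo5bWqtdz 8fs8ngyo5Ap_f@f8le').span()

(0, 28)

The pattern matches the literal 'yo5', then one or more of a word character (lazy), then zero or more of one of [73fq] (captured); then zero or more of a non-digit, then the literal '8f', then one or more of any character except [q9xw] (lazy) (captured).
For `fullmatch`, every character of the input must be accounted for by the pattern.
The match spans [0:28] → 'yo5bWqtdz 8fs8ngyo5Ap_f@f8le'.
Captured: group 1 = 'yo5b', group 2 = 'Wqtdz 8fs8ngyo5Ap_f@f8le'.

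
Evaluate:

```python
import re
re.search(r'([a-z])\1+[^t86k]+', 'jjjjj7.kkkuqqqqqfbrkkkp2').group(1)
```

'j'

The match spans [0:7] → 'jjjjj7.'.
Captured: group 1 = 'j'.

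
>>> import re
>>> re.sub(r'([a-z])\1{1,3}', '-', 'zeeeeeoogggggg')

The backreference `\1` re-matches whatever the first group consumed, character for character.
Every occurrence is swapped for '-'.

'z-e---'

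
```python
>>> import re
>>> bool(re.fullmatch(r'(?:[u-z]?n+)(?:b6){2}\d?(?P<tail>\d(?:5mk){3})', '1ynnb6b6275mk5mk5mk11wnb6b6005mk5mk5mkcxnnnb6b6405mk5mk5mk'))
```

False

This matches optionally a character in [u-z], then one or more of the literal 'n' (non-capturing group); then the literal 'b6' repeated 2 times, then optionally a digit; then a digit, then the literal '5mk' repeated 3 times (captured as 'tail').
`re.fullmatch` requires the pattern to consume the entire string.
Here there's no way to consume every character, so the call returns None, and `bool(None)` is False.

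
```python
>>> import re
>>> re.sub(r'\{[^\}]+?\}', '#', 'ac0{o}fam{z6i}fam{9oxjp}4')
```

'ac0#fam#fam#4'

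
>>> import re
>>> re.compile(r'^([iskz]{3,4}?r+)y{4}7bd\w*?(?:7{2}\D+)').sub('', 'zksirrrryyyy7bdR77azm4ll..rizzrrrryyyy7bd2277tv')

'4ll..rizzrrrryyyy7bd2277tv'

Pattern: anchored at the start of the string; then 3 to 4 of one of [iskz] (lazy), then one or more of the literal 'r' (captured); then exactly 4 of the literal 'y', then the literal '7bd', then zero or more of a word character (lazy); then exactly 2 of the literal '7', then one or more of a non-digit (non-capturing group).
Matches: at [0:21] → 'zksirrrryyyy7bdR77azm'.
Each match is replaced by ''.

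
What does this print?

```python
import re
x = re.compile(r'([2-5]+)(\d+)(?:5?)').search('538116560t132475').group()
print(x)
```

538116560

This matches one or more of a character in [2-5] (captured); then one or more of a digit (captured); then optionally a literal '5' (non-capturing group).
Unlike `match`, `search` isn't anchored — it looks for the pattern anywhere in the string.
The match spans [0:9] → '538116560'.
Captured: group 1 = '53', group 2 = '8116560'.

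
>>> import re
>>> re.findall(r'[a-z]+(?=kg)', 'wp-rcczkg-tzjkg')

['rccz', 'tzj']

Because the assertion is zero-width, the text it checks is not consumed and won't appear in the result.
Since nothing is captured, `findall` lists the 2 matched substrings directly.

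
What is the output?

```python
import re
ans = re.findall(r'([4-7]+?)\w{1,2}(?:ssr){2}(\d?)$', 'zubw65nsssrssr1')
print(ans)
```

The pattern matches one or more of a character in [4-7] (lazy) (captured); then 1 to 2 of a word character, then the literal 'ssr' repeated 2 times; then optionally a digit (captured); then anchored at the end.
With 2 capturing groups, `findall` returns a 2-tuple per match.

[('65', '1')]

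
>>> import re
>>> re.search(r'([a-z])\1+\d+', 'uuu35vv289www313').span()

(0, 5)

`\1` has to match the exact text group 1 already captured.
`re.search` scans for the first position where the pattern succeeds.
The match spans [0:5] → 'uuu35'.
Captured: group 1 = 'u'.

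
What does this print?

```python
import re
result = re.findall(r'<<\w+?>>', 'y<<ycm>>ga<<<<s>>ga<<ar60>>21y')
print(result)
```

Scanning left to right: at [1:8] → '<<ycm>>'; at [12:17] → '<<s>>'; at [19:27] → '<<ar60>>'.
With no groups in the pattern, `findall` gives back each whole match — 3 here.

['<<ycm>>', '<<s>>', '<<ar60>>']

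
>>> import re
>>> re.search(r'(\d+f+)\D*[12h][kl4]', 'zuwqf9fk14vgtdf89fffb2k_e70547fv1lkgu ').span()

This matches one or more of a digit, then one or more of a literal 'f' (captured); then zero or more of a non-digit, then one of [12h], then one of [kl4].
`search` walks the string left to right and returns the first match it finds.
The match spans [5:10] → '9fk14'.
Captured: group 1 = '9f'.

(5, 10)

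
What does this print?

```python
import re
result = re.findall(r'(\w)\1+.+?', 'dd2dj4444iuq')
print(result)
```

['d', '4']

`\1` is not a pattern — it's the concrete string captured by group 1, re-applied verbatim.
Scanning left to right: at [0:3] match 'dd2', group 1 = 'd'; at [5:10] match '4444i', group 1 = '4'.
With a single group, `findall` returns only what that group captured — 2 items.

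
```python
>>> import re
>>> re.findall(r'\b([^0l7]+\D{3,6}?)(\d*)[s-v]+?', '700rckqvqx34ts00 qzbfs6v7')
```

[(' qzbfs', '6')]

2 groups means the one result is a tuple of 2 captured strings — 1 here.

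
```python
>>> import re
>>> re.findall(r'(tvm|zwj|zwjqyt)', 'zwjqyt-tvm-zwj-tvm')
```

The regex engine tests alternatives in the order written; an earlier branch that matches wins even if a later one would match more.
Scanning left to right: at [0:3] match 'zwj', group 1 = 'zwj'; at [7:10] match 'tvm', group 1 = 'tvm'; at [11:14] match 'zwj', group 1 = 'zwj'; at [15:18] match 'tvm', group 1 = 'tvm'.
With a single group, `findall` returns only what that group captured — 4 items.

['zwj', 'tvm', 'zwj', 'tvm']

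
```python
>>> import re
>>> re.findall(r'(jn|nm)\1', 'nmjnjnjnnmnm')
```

['jn', 'nm']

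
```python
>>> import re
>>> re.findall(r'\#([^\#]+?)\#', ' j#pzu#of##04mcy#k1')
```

['pzu', '04mcy']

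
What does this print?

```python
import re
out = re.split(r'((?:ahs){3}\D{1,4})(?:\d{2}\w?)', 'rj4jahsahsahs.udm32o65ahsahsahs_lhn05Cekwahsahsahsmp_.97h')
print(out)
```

This matches the literal 'ahs' repeated 3 times, then 1 to 4 of a non-digit (captured); then exactly 2 of a digit, then optionally a word character (non-capturing group).
Matches to split on: at [4:20] → 'ahsahsahs.udm32o'; at [22:38] → 'ahsahsahs_lhn05C'; at [41:57] → 'ahsahsahsmp_.97h'.
`re.split` interleaves the captured-group text with the surrounding fragments.

['rj4j', 'ahsahsahs.udm', '65', 'ahsahsahs_lhn', 'ekw', 'ahsahsahsmp_.', '']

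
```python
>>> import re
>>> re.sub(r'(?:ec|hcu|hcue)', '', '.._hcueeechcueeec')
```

The regex engine tests alternatives in the order written; an earlier branch that matches wins even if a later one would match more.
Matches: at [3:6] → 'hcu'; at [8:10] → 'ec'; at [10:13] → 'hcu'; at [15:17] → 'ec'.
Every occurrence is swapped for ''.

'.._eeee'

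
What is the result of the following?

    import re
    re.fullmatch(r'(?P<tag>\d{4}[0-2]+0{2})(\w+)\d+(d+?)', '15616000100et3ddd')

The pattern matches exactly 4 of a digit, then one or more of a character in [0-2], then exactly 2 of the literal '0' (captured as 'tag'); then one or more of a word character (captured); then one or more of a digit; then one or more of a literal 'd' (lazy) (captured).
For `fullmatch`, every character of the input must be accounted for by the pattern.
Here the string isn't matched end-to-end, so the call returns None.

None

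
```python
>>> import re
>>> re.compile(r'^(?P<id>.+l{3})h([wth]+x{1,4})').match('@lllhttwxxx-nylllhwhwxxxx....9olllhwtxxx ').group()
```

'@lllhttwxxx-nylllhwhwxxxx....9olllhwtxxx'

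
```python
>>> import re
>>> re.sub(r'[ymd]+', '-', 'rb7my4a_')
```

'rb7-4a_'

`sub` substitutes '-' at each match site.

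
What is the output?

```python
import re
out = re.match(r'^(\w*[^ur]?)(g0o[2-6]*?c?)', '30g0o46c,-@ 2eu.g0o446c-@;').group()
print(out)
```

The pattern matches anchored at the start of the string; then zero or more of a word character, then optionally any character except [ur] (captured); then the literal 'g0o', then zero or more of a character in [2-6] (lazy), then optionally a literal 'c' (captured).
Lazy quantifiers expand one character at a time until the remainder of the pattern can match.
`re.match` only tries the pattern at the start of the string.
The match spans [0:5] → '30g0o'.
Captured: group 1 = '30', group 2 = 'g0o'.

30g0o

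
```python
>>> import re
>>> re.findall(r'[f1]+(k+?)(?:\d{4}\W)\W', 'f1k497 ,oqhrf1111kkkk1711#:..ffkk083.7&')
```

['kkkk']

This matches one or more of one of [f1]; then one or more of a literal 'k' (lazy) (captured); then exactly 4 of a digit, then a non-word character (non-capturing group); then a non-word character.
Walking the string: at [12:27] match 'f1111kkkk1711#:', group 1 = 'kkkk'.
`findall` collects group 1 from the one match (1 total).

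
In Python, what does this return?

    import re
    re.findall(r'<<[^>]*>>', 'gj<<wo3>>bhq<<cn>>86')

['<<wo3>>', '<<cn>>']

Scanning left to right: at [2:9] → '<<wo3>>'; at [12:18] → '<<cn>>'.
`findall` yields the raw match text (2 of them) because the pattern has no groups.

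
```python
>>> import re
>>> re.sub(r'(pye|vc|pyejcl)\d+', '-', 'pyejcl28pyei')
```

'-pyei'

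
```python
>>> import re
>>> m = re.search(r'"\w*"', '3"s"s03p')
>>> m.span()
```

(1, 4)

`re.search` scans for the first position where the pattern succeeds.
The match spans [1:4] → '"s"'.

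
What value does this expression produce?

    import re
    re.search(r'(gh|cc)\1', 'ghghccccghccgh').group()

'ghgh'

`\1` has to match the exact text group 1 already captured.
The match spans [0:4] → 'ghgh'.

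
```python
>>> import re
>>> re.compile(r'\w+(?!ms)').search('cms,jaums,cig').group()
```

'cms'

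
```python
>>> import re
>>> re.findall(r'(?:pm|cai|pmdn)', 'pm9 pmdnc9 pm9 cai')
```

['pm', 'pm', 'pm', 'cai']

Alternation tries branches left to right and keeps the first one that lets the overall match succeed at that position.
Scanning left to right: at [0:2] → 'pm'; at [4:6] → 'pm'; at [11:13] → 'pm'; at [15:18] → 'cai'.
`findall` yields the raw match text (4 of them) because the pattern has no groups.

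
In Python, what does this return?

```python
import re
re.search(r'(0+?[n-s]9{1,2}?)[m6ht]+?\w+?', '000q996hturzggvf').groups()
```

This matches one or more of a literal '0' (lazy), then a character in [n-s], then 1 to 2 of a literal '9' (lazy) (captured); then one or more of one of [m6ht] (lazy), then one or more of a word character (lazy).
Lazy quantifiers expand one character at a time until the remainder of the pattern can match.
`search` walks the string left to right and returns the first match it finds.
The match spans [0:8] → '000q996h'.
Captured: group 1 = '000q99'.

('000q99',)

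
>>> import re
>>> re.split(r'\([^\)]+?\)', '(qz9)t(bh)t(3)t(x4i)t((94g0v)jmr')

['', 't', 't', 't', 't', 'jmr']

Splitting on the pattern gives 6 pieces.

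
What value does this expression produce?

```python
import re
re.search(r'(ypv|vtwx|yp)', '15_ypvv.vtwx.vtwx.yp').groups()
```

The match spans [3:6] → 'ypv'.
Captured: group 1 = 'ypv'.

('ypv',)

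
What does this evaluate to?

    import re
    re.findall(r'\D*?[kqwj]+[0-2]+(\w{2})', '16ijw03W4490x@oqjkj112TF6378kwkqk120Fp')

The pattern matches zero or more of a non-digit (lazy), then one or more of one of [kqwj]; then one or more of a character in [0-2]; then exactly 2 of a word character (captured).
Scanning left to right: at [2:8] match 'ijw03W', group 1 = '3W'; at [12:24] match 'x@oqjkj112TF', group 1 = 'TF'; at [28:38] match 'kwkqk120Fp', group 1 = 'Fp'.
With a single group, `findall` returns only what that group captured — 3 items.

['3W', 'TF', 'Fp']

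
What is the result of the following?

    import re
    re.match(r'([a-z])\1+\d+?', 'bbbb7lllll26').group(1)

A backreference is literal: `\1` must see the identical characters the first group matched.
`match` is anchored at position 0; if the pattern doesn't fit there, it returns None.
The match spans [0:5] → 'bbbb7'.
Captured: group 1 = 'b'.

'b'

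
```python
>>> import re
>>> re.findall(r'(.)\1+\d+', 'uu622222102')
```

A backreference is literal: `\1` must see the identical characters the first group matched.
With a single group, `findall` returns only what that group captured — 1 item.

['u']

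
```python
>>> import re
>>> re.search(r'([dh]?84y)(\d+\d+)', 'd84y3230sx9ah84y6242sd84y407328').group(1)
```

The match spans [0:8] → 'd84y3230'.
Captured: group 1 = 'd84y', group 2 = '3230'.

'd84y'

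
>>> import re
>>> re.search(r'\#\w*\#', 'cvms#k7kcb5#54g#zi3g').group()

The match spans [4:12] → '#k7kcb5#'.

'#k7kcb5#'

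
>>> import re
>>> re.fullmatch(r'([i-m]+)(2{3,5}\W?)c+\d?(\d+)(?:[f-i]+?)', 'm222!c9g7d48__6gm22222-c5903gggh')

This matches one or more of a character in [i-m] (captured); then 3 to 5 of the literal '2', then optionally a non-word character (captured); then one or more of the literal 'c', then optionally a digit; then one or more of a digit (captured); then one or more of a character in [f-i] (lazy) (non-capturing group).
`fullmatch` succeeds only if the pattern covers the string from start to end.
Here the pattern can't cover the whole string, so the call returns None.

None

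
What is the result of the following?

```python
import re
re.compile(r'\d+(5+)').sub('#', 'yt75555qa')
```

`sub` substitutes '#' at each match site.

'yt#qa'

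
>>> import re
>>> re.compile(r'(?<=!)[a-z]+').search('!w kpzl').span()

The positive lookaround only admits positions where the adjacent text matches; those characters stay outside the span.
`re.search` tries every starting position until one works.
The match spans [1:2] → 'w'.

(1, 2)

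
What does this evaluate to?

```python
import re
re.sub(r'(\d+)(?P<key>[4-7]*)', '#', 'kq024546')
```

'kq#'

Each match is replaced by '#'.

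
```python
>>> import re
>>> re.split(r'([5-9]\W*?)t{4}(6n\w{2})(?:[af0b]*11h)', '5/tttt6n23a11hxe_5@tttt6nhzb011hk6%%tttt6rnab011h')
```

['', '5/', '6n23', 'xe_', '5@', '6nhz', 'k6%%tttt6rnab011h']

Pattern: a character in [5-9], then zero or more of a non-word character (lazy) (captured); then exactly 4 of a literal 't'; then the literal '6n', then exactly 2 of a word character (captured); then zero or more of one of [af0b], then the literal '11h' (non-capturing group).
Matches to split on: at [0:14] → '5/tttt6n23a11h'; at [17:32] → '5@tttt6nhzb011h'.
The group in the pattern means `split` returns the separators' captures alongside the pieces.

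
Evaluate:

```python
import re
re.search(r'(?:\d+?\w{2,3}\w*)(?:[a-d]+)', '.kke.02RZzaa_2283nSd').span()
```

The pattern matches one or more of a digit (lazy), then 2 to 3 of a word character, then zero or more of a word character (non-capturing group); then one or more of a character in [a-d] (non-capturing group).
`re.search` tries every starting position until one works.
The match spans [5:20] → '02RZzaa_2283nSd'.

(5, 20)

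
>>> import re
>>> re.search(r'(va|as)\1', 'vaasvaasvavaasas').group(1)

'va'

The match spans [8:12] → 'vava'.
Captured: group 1 = 'va'.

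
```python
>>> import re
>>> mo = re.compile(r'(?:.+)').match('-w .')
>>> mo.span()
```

This matches one or more of any character (non-capturing group).
`match` is anchored at position 0; if the pattern doesn't fit there, it returns None.
The match spans [0:4] → '-w .'.

(0, 4)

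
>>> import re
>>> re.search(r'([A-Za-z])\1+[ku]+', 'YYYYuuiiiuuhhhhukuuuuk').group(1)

The match spans [0:6] → 'YYYYuu'.
Captured: group 1 = 'Y'.

'Y'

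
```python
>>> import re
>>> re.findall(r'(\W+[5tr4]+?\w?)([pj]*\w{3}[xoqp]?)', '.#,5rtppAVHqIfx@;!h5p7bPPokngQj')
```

[('.#,5r', 'tpp')]

Pattern: one or more of a non-word character, then one or more of one of [5tr4] (lazy), then optionally a word character (captured); then zero or more of one of [pj], then exactly 3 of a word character, then optionally one of [xoqp] (captured).
The `?` after the quantifier makes it lazy — it takes as little as possible before letting the rest of the pattern try.
Scanning left to right: at [0:8] match '.#,5rtpp', groups = ('.#,5r', 'tpp').
Multiple groups make `findall` return tuples — one 2-tuple for the one match.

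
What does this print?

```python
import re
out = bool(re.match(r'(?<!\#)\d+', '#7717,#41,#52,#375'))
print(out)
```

`(?!…)`/`(?<!…)` only lets a position through if the neighbouring text does NOT match; no characters are consumed.
With `match`, the pattern is implicitly anchored at the beginning.
Here position 0 doesn't satisfy it, so the call returns None, and `bool(None)` is False.

False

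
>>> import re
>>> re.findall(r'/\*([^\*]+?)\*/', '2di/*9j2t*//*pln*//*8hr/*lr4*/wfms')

['9j2t', 'pln', 'lr4']

With a single group, `findall` returns only what that group captured — 3 items.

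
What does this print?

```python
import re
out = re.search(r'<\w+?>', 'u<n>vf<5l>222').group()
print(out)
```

<n>

`re.search` scans for the first position where the pattern succeeds.
The match spans [1:4] → '<n>'.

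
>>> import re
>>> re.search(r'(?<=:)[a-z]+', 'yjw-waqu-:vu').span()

(10, 12)

The positive lookaround only admits positions where the adjacent text matches; those characters stay outside the span.
The match spans [10:12] → 'vu'.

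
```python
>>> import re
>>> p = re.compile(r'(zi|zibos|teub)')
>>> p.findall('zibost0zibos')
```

Alternation isn't longest-match — the leftmost alternative that fits at this position is chosen.
One capturing group, so `findall` returns just the captured substring from each match — 2 in all.

['zi', 'zi']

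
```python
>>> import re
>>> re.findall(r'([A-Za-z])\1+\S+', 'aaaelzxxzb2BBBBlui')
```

['a']

`\1` is not a pattern — it's the concrete string captured by group 1, re-applied verbatim.
Walking the string: at [0:18] match 'aaaelzxxzb2BBBBlui', group 1 = 'a'.
With a single group, `findall` returns only what that group captured — 1 item.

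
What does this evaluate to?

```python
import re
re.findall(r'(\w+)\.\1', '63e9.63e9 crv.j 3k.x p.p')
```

After group 1 captures some text, `\1` only succeeds where that same text appears again.
One capturing group, so `findall` returns just the captured substring from each match — 2 in all.

['63e9', 'p']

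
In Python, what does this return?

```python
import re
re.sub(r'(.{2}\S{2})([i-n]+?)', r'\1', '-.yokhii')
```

'-.yohii'

The replacement refers to a captured group, so each match is rewritten using its own captured text.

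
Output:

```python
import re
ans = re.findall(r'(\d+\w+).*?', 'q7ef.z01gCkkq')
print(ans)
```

A `+?`/`*?`/`{m,n}?` starts at its minimum and grows only as far as needed for what follows to match.
`findall` collects group 1 from each match (2 total).

['7ef', '01gCkkq']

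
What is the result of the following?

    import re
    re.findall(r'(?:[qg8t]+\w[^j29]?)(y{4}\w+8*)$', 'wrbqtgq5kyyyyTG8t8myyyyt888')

This matches one or more of one of [qg8t], then a word character, then optionally any character except [j29] (non-capturing group); then exactly 4 of a literal 'y', then one or more of a word character, then zero or more of the literal '8' (captured); then anchored at the end.
Matches: at [3:27] match 'qtgq5kyyyyTG8t8myyyyt888', group 1 = 'yyyyTG8t8myyyyt888'.
`findall` collects group 1 from the one match (1 total).

['yyyyTG8t8myyyyt888']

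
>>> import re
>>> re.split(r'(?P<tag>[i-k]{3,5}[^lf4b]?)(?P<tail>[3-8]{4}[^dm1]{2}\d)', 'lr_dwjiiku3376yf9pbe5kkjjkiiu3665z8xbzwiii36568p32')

['lr_dw', 'jiiku', '3376yf9', 'pbe5kkjjkiiu3665z8xbzw', 'iii3', '6568p32', '']

Because the pattern has a capturing group, `split` also inserts each captured text between the pieces.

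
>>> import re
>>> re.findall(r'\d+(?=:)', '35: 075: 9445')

['35', '075']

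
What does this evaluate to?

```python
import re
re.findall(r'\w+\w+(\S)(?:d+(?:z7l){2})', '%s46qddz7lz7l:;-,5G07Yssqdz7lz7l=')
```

['d', 'q']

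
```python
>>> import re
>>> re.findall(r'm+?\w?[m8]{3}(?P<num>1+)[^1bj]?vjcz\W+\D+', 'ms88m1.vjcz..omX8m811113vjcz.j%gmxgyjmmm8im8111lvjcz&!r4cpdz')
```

['1']

Pattern: one or more of a literal 'm' (lazy), then optionally a word character, then exactly 3 of one of [m8]; then one or more of a literal '1' (captured as 'num'); then optionally any character except [1bj], then the literal 'vj', then the literal 'cz'; then one or more of a non-word character, then one or more of a non-digit.
Walking the string: at [0:16] match 'ms88m1.vjcz..omX', group 1 = '1'.
One capturing group, so `findall` returns just the captured substring from the one match — 1 in all.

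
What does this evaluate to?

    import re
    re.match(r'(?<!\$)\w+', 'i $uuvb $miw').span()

(0, 1)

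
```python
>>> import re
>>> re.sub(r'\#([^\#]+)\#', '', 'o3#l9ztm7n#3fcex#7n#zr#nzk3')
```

`sub` substitutes '' at each match site.

'o33fcexzr#nzk3'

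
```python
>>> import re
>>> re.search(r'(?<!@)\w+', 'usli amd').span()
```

(0, 4)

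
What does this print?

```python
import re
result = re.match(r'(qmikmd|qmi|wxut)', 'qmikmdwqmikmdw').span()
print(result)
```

(0, 6)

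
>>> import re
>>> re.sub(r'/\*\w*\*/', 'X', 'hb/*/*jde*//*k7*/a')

'hb/*XXa'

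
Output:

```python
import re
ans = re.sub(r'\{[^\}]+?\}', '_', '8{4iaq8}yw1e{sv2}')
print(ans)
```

8_yw1e_

Matches: at [1:8] → '{4iaq8}'; at [12:17] → '{sv2}'.
Every occurrence is swapped for '_'.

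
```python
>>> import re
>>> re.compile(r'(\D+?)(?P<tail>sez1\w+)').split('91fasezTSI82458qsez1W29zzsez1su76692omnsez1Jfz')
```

['91fasezTSI82458', 'q', 'sez1W29zzsez1su76692omnsez1Jfz', '']

Pattern: one or more of a non-digit (lazy) (captured); then the literal 'se', then the literal 'z1', then one or more of a word character (captured as 'tail').
Matches to split on: at [15:46] → 'qsez1W29zzsez1su76692omnsez1Jfz'.
With a capturing group present, the delimiter's captured portion is kept in the result list.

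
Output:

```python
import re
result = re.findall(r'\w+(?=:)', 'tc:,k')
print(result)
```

The lookaround is zero-width — it requires the adjacent text to match without consuming it, so the asserted text isn't part of the match.
Scanning left to right: at [0:2] → 'tc'.
`findall` yields the raw match text (1 of them) because the pattern has no groups.

['tc']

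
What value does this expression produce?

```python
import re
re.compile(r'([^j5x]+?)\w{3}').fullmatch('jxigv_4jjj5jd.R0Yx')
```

None

This matches one or more of any character except [j5x] (lazy) (captured); then exactly 3 of a word character.
For `fullmatch`, every character of the input must be accounted for by the pattern.
Here the string isn't matched end-to-end, so the call returns None.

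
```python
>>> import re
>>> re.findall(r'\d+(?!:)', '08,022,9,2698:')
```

['08', '022', '9', '269']

Because the assertion is negative and zero-width, positions next to the forbidden text are skipped.
Since nothing is captured, `findall` lists the 4 matched substrings directly.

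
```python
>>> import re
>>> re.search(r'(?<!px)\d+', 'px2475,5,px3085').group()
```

'475'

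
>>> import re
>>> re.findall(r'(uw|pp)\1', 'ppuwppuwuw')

The backreference `\1` re-matches whatever the first group consumed, character for character.
Because there's exactly one group, `findall` drops the full match and keeps group 1 from the one hit.

['uw']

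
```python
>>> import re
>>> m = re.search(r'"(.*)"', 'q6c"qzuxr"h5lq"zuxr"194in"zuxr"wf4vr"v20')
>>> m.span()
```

The match spans [3:37] → '"qzuxr"h5lq"zuxr"194in"zuxr"wf4vr"'.

(3, 37)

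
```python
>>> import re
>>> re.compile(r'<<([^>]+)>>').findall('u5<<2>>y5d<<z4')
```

Walking the string: at [2:7] match '<<2>>', group 1 = '2'.
`findall` collects group 1 from the one match (1 total).

['2']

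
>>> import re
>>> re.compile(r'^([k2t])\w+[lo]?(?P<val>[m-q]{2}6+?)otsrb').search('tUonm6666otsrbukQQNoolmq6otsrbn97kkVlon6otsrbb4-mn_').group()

The pattern matches anchored at the start of the string; then one of [k2t] (captured); then one or more of a word character, then optionally one of [lo]; then exactly 2 of a character in [m-q], then one or more of the literal '6' (lazy) (captured as 'val'); then the literal 'ots', then the literal 'rb'.
Unlike `match`, `search` isn't anchored — it looks for the pattern anywhere in the string.
The match spans [0:45] → 'tUonm6666otsrbukQQNoolmq6otsrbn97kkVlon6otsrb'.
Captured: group 1 = 't', group 2 = 'on6'.

'tUonm6666otsrbukQQNoolmq6otsrbn97kkVlon6otsrb'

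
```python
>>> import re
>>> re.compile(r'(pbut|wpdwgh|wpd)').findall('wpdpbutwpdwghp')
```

['wpd', 'pbut', 'wpdwgh']

The regex engine tests alternatives in the order written; an earlier branch that matches wins even if a later one would match more.
Walking the string: at [0:3] match 'wpd', group 1 = 'wpd'; at [3:7] match 'pbut', group 1 = 'pbut'; at [7:13] match 'wpdwgh', group 1 = 'wpdwgh'.
With a single group, `findall` returns only what that group captured — 3 items.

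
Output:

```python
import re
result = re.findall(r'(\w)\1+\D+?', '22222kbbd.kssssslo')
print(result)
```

['2', 'b', 's']

`\1` has to match the exact text group 1 already captured.
Scanning left to right: at [0:6] match '22222k', group 1 = '2'; at [6:9] match 'bbd', group 1 = 'b'; at [11:17] match 'sssssl', group 1 = 's'.
`findall` collects group 1 from each match (3 total).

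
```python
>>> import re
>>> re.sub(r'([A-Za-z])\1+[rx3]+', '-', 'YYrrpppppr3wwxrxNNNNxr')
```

After group 1 captures some text, `\1` only succeeds where that same text appears again.
Each match is replaced by '-'.

'----'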